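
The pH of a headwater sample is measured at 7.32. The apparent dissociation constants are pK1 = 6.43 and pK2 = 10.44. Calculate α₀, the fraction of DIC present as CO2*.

α₀ = 1 / (1 + K1/[H⁺] + K1K2/[H⁺]²) = 1 / (1 + 10^+0.89 + 10^-2.23)
   = 1 / (1 + 7.7625 + 0.0058884) = 1/8.7684 = 0.1140

α₀ = 0.114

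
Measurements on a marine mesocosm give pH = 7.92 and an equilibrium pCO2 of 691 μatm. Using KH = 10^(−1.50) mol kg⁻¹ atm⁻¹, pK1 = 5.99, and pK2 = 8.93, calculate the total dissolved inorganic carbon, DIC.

[CO2*] = KH · pCO2 = 10^(−1.50) × 691×10^-6 = 2.185×10^-5 mol/kg
α₀ = 1/(1 + K1/[H⁺] + K1K2/[H⁺]²) = 1/(1 + 10^+1.93 + 10^+0.92) = 0.01059
DIC = [CO2*]/α₀ = 2.185×10^-5 / 0.01059 = 2.06 mmol/kg

DIC = 2.06 mmol/kg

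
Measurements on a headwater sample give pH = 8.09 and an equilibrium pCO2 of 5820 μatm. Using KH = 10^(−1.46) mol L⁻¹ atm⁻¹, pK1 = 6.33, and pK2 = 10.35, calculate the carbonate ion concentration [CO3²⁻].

[CO3²⁻] = 0.0638 mmol/L

[CO2*] = KH · pCO2 = 10^(−1.46) × 5820×10^-6 = 2.018×10^-4 mol/L
α₀ = 1/(1 + K1/[H⁺] + K1K2/[H⁺]²) = 1/(1 + 10^+1.76 + 10^-0.50) = 0.01699
DIC = [CO2*]/α₀ = 2.018×10^-4 / 0.01699 = 11.88 mmol/L
[CO3²⁻] = α₂·DIC; α₂ = 0.005373, so [CO3²⁻] = 0.005373 × 11.88 = 0.0638 mmol/L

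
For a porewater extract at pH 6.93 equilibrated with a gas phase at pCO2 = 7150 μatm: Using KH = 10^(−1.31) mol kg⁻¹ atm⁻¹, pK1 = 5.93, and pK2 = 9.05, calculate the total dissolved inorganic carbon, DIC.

[CO2*] = KH · pCO2 = 10^(−1.31) × 7150×10^-6 = 3.502×10^-4 mol/kg
α₀ = 1/(1 + K1/[H⁺] + K1K2/[H⁺]²) = 1/(1 + 10^+1.00 + 10^-1.12) = 0.09029
DIC = [CO2*]/α₀ = 3.502×10^-4 / 0.09029 = 3.88 mmol/kg

DIC = 3.88 mmol/kg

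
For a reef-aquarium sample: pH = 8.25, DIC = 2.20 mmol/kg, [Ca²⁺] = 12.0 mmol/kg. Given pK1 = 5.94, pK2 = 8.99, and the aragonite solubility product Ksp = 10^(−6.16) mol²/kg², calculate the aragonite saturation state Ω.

Ω = 5.85

α₂ = 1 / (1 + [H⁺]/K2 + [H⁺]²/(K1K2)) = 1 / (1 + 10^+0.74 + 10^-1.57)
   = 1 / (1 + 5.4954 + 0.026915) = 1/6.5223 = 0.1533
[CO3²⁻] = α₂ × DIC = 0.1533 × 2.20 = 0.3373 mmol/kg
Ksp = 10^(−6.16) = 6.918×10^-7
Ω = [Ca²⁺][CO3²⁻]/Ksp = (12.0×10^-3)(3.373×10^-4) / 6.918×10^-7 = 5.85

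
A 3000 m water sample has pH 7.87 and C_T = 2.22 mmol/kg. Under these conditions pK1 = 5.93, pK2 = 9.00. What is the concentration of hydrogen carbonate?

α₁ = 1 / (1 + [H⁺]/K1 + K2/[H⁺]) = 1 / (1 + 10^-1.94 + 10^-1.13)
   = 1 / (1 + 0.011482 + 0.074131) = 1/1.0856 = 0.9211
[HCO3⁻] = α₁ × DIC = 0.9211 × 2.22 = 2.04 mmol/kg

[HCO3⁻] = 2.04 mmol/kg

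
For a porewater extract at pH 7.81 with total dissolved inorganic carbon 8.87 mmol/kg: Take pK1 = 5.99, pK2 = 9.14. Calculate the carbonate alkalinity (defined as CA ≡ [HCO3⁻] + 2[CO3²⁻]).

CA = [HCO3⁻] + 2[CO3²⁻] = (α₁ + 2α₂)·DIC
At pH 7.81: [H⁺]/K1 = 10^-1.82 = 0.015136, K2/[H⁺] = 10^-1.33 = 0.046774
α₁ = 1/(1 + 0.015136 + 0.046774) = 1/1.0619 = 0.9417; α₂ = α₁·K2/[H⁺] = 0.04405
α₁ + 2α₂ = 1.0298
CA = 1.0298 × 8.87 = 9.13 mmol/kg

CA = 9.13 mmol/kg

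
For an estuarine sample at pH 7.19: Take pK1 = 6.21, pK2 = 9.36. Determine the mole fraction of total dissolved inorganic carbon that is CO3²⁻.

α₂ = 0.00608

α₂ = 1 / (1 + [H⁺]/K2 + [H⁺]²/(K1K2)) = 1 / (1 + 10^+2.17 + 10^+1.19)
   = 1 / (1 + 147.91 + 15.488) = 1/164.40 = 0.006083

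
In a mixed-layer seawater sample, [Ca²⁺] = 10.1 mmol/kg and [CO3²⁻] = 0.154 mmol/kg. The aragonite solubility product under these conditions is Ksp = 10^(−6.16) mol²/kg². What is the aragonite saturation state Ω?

Ksp = 10^(−6.16) = 6.918×10^-7
Ω = [Ca²⁺][CO3²⁻]/Ksp = (10.1×10^-3)(0.154×10^-3) / 6.918×10^-7 = 2.25

Ω = 2.25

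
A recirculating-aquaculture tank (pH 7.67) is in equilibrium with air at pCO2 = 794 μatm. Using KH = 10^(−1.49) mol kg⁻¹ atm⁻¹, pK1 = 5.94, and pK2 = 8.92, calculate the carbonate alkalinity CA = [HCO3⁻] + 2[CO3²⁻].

CA = 1.53 mmol/kg

[CO2*] = KH · pCO2 = 10^(−1.49) × 794×10^-6 = 2.569×10^-5 mol/kg
α₀ = 1/(1 + K1/[H⁺] + K1K2/[H⁺]²) = 1/(1 + 10^+1.73 + 10^+0.48) = 0.01732
DIC = [CO2*]/α₀ = 2.569×10^-5 / 0.01732 = 1.483 mmol/kg
CA = (α₁ + 2α₂)·DIC = (0.9304 + 2×0.05232) × 1.483 = 1.53 mmol/kg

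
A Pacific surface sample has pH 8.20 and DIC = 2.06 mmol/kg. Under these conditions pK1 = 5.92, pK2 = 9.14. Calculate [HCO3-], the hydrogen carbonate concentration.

[HCO3⁻] = 1.84 mmol/kg

α₁ = 1 / (1 + [H⁺]/K1 + K2/[H⁺]) = 1 / (1 + 10^-2.28 + 10^-0.94)
   = 1 / (1 + 0.0052481 + 0.11482) = 1/1.1201 = 0.8928
[HCO3⁻] = α₁ × DIC = 0.8928 × 2.06 = 1.84 mmol/kg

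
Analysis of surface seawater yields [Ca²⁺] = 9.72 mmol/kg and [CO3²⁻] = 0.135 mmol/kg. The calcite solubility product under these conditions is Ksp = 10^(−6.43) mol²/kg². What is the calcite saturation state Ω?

Ksp = 10^(−6.43) = 3.715×10^-7
Ω = [Ca²⁺][CO3²⁻]/Ksp = (9.72×10^-3)(0.135×10^-3) / 3.715×10^-7 = 3.53

Ω = 3.53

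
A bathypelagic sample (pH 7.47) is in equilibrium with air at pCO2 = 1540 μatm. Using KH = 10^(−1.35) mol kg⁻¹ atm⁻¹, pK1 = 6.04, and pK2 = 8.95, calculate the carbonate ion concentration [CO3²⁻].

[CO3²⁻] = 0.0613 mmol/kg

[CO2*] = KH · pCO2 = 10^(−1.35) × 1540×10^-6 = 6.879×10^-5 mol/kg
α₀ = 1/(1 + K1/[H⁺] + K1K2/[H⁺]²) = 1/(1 + 10^+1.43 + 10^-0.05) = 0.03471
DIC = [CO2*]/α₀ = 6.879×10^-5 / 0.03471 = 1.982 mmol/kg
[CO3²⁻] = α₂·DIC; α₂ = 0.03094, so [CO3²⁻] = 0.03094 × 1.982 = 0.0613 mmol/kg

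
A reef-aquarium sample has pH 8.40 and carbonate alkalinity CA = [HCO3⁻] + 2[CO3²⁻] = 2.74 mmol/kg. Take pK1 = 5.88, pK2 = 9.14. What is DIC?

CA = [HCO3⁻] + 2[CO3²⁻] = (α₁ + 2α₂)·DIC
At pH 8.40: [H⁺]/K1 = 10^-2.52 = 0.0030200, K2/[H⁺] = 10^-0.74 = 0.18197
α₁ = 1/(1 + 0.0030200 + 0.18197) = 1/1.1850 = 0.8439; α₂ = α₁·K2/[H⁺] = 0.1536
α₁ + 2α₂ = 1.1510
DIC = CA / (α₁ + 2α₂) = 2.74 / 1.1510 = 2.38 mmol/kg

DIC = 2.38 mmol/kg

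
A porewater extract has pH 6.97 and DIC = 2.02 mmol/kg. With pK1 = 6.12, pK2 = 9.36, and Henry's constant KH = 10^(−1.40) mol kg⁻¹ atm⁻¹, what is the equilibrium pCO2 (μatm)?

α₀ = 1 / (1 + K1/[H⁺] + K1K2/[H⁺]²) = 1 / (1 + 10^+0.85 + 10^-1.54)
   = 1 / (1 + 7.0795 + 0.028840) = 1/8.1083 = 0.1233
[CO2*] = α₀ × DIC = 0.1233 × 2.02 = 0.2491 mmol/kg
pCO2 = [CO2*]/KH = 2.491×10^-4 / 3.981×10^-2 = 6260 μatm

pCO2 = 6260 μatm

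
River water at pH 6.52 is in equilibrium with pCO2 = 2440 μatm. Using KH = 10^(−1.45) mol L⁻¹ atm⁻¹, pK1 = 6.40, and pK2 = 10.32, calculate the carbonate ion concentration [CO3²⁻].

[CO3²⁻] = 0.0181 μmol/L

[CO2*] = KH · pCO2 = 10^(−1.45) × 2440×10^-6 = 8.657×10^-5 mol/L
α₀ = 1/(1 + K1/[H⁺] + K1K2/[H⁺]²) = 1/(1 + 10^+0.12 + 10^-3.68) = 0.4313
DIC = [CO2*]/α₀ = 8.657×10^-5 / 0.4313 = 0.2007 mmol/L
[CO3²⁻] = α₂·DIC; α₂ = 9.012×10^-5, so [CO3²⁻] = 9.012×10^-5 × 0.2007 = 1.81×10^-5 mmol/L = 0.0181 μmol/L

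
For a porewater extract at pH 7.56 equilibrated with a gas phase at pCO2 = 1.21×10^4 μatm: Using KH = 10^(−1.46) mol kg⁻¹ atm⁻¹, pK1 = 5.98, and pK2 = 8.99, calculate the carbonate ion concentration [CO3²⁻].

[CO3²⁻] = 0.593 mmol/kg

[CO2*] = KH · pCO2 = 10^(−1.46) × 1.21×10^4×10^-6 = 4.196×10^-4 mol/kg
α₀ = 1/(1 + K1/[H⁺] + K1K2/[H⁺]²) = 1/(1 + 10^+1.58 + 10^+0.15) = 0.02473
DIC = [CO2*]/α₀ = 4.196×10^-4 / 0.02473 = 16.96 mmol/kg
[CO3²⁻] = α₂·DIC; α₂ = 0.03494, so [CO3²⁻] = 0.03494 × 16.96 = 0.593 mmol/kg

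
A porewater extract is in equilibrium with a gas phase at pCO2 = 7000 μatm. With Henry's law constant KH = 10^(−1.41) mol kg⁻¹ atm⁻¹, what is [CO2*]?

KH = 10^(−1.41) = 3.890×10^-2 mol kg⁻¹ atm⁻¹
[CO2*] = KH · pCO2 = 3.890×10^-2 × 7000×10^-6 atm = 2.72×10^-4 mol/kg

[CO2*] = 272 μmol/kg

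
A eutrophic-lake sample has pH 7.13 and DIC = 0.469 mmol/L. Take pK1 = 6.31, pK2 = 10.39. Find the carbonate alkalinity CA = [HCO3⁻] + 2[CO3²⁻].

CA = [HCO3⁻] + 2[CO3²⁻] = (α₁ + 2α₂)·DIC
At pH 7.13: [H⁺]/K1 = 10^-0.82 = 0.15136, K2/[H⁺] = 10^-3.26 = 0.00054954
α₁ = 1/(1 + 0.15136 + 0.00054954) = 1/1.1519 = 0.8681; α₂ = α₁·K2/[H⁺] = 0.0004771
α₁ + 2α₂ = 0.8691
CA = 0.8691 × 0.469 = 0.408 mmol/L

CA = 0.408 mmol/L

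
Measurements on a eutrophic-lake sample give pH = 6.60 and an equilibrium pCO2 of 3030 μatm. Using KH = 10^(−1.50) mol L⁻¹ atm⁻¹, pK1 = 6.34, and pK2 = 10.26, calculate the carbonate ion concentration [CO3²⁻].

[CO2*] = KH · pCO2 = 10^(−1.50) × 3030×10^-6 = 9.582×10^-5 mol/L
α₀ = 1/(1 + K1/[H⁺] + K1K2/[H⁺]²) = 1/(1 + 10^+0.26 + 10^-3.40) = 0.3546
DIC = [CO2*]/α₀ = 9.582×10^-5 / 0.3546 = 0.2702 mmol/L
[CO3²⁻] = α₂·DIC; α₂ = 0.0001412, so [CO3²⁻] = 0.0001412 × 0.2702 = 3.81×10^-5 mmol/L = 0.0381 μmol/L

[CO3²⁻] = 0.0381 μmol/L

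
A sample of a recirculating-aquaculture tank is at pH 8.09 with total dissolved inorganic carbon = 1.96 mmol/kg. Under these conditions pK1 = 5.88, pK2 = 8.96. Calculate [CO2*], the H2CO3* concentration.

[CO2*] = 10.6 μmol/kg

α₀ = 1 / (1 + K1/[H⁺] + K1K2/[H⁺]²) = 1 / (1 + 10^+2.21 + 10^+1.34)
   = 1 / (1 + 162.18 + 21.878) = 1/185.06 = 0.005404
[CO2*] = α₀ × DIC = 0.005404 × 1.96 = 0.0106 mmol/kg = 10.6 μmol/kg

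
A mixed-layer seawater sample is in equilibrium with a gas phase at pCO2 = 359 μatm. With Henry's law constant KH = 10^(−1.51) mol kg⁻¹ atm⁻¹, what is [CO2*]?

[CO2*] = 11.1 μmol/kg

KH = 10^(−1.51) = 3.090×10^-2 mol kg⁻¹ atm⁻¹
[CO2*] = KH · pCO2 = 3.090×10^-2 × 359×10^-6 atm = 1.11×10^-5 mol/kg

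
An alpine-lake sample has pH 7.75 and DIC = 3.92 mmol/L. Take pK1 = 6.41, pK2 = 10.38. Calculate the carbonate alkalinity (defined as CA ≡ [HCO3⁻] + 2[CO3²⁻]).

CA = [HCO3⁻] + 2[CO3²⁻] = (α₁ + 2α₂)·DIC
At pH 7.75: [H⁺]/K1 = 10^-1.34 = 0.045709, K2/[H⁺] = 10^-2.63 = 0.0023442
α₁ = 1/(1 + 0.045709 + 0.0023442) = 1/1.0481 = 0.9542; α₂ = α₁·K2/[H⁺] = 0.002237
α₁ + 2α₂ = 0.9586
CA = 0.9586 × 3.92 = 3.76 mmol/L

CA = 3.76 mmol/L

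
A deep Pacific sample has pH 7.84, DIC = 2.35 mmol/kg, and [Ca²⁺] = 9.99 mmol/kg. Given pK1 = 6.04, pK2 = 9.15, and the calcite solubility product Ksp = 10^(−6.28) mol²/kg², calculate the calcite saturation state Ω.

Ω = 2.06

α₂ = 1 / (1 + [H⁺]/K2 + [H⁺]²/(K1K2)) = 1 / (1 + 10^+1.31 + 10^-0.49)
   = 1 / (1 + 20.417 + 0.32359) = 1/21.741 = 0.04600
[CO3²⁻] = α₂ × DIC = 0.04600 × 2.35 = 0.1081 mmol/kg
Ksp = 10^(−6.28) = 5.248×10^-7
Ω = [Ca²⁺][CO3²⁻]/Ksp = (9.99×10^-3)(1.081×10^-4) / 5.248×10^-7 = 2.06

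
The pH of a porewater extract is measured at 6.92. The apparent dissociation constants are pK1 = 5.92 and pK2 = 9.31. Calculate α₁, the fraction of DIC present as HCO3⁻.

α₁ = 0.906

α₁ = 1 / (1 + [H⁺]/K1 + K2/[H⁺]) = 1 / (1 + 10^-1.00 + 10^-2.39)
   = 1 / (1 + 0.10000 + 0.0040738) = 1/1.1041 = 0.9057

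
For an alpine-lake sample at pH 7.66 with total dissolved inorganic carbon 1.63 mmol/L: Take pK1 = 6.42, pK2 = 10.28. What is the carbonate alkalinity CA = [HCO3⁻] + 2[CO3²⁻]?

CA = 1.55 mmol/L

CA = [HCO3⁻] + 2[CO3²⁻] = (α₁ + 2α₂)·DIC
At pH 7.66: [H⁺]/K1 = 10^-1.24 = 0.057544, K2/[H⁺] = 10^-2.62 = 0.0023988
α₁ = 1/(1 + 0.057544 + 0.0023988) = 1/1.0599 = 0.9434; α₂ = α₁·K2/[H⁺] = 0.002263
α₁ + 2α₂ = 0.9480
CA = 0.9480 × 1.63 = 1.55 mmol/L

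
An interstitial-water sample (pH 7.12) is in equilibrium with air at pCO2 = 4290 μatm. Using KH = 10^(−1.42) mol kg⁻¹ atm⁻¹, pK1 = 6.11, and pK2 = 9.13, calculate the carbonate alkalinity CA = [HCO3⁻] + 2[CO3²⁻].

[CO2*] = KH · pCO2 = 10^(−1.42) × 4290×10^-6 = 1.631×10^-4 mol/kg
α₀ = 1/(1 + K1/[H⁺] + K1K2/[H⁺]²) = 1/(1 + 10^+1.01 + 10^-1.00) = 0.08824
DIC = [CO2*]/α₀ = 1.631×10^-4 / 0.08824 = 1.848 mmol/kg
CA = (α₁ + 2α₂)·DIC = (0.9029 + 2×0.008824) × 1.848 = 1.70 mmol/kg

CA = 1.70 mmol/kg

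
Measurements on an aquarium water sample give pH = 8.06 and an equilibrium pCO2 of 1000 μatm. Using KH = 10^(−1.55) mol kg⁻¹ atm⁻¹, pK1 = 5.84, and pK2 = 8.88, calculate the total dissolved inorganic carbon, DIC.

[CO2*] = KH · pCO2 = 10^(−1.55) × 1000×10^-6 = 2.818×10^-5 mol/kg
α₀ = 1/(1 + K1/[H⁺] + K1K2/[H⁺]²) = 1/(1 + 10^+2.22 + 10^+1.40) = 0.005206
DIC = [CO2*]/α₀ = 2.818×10^-5 / 0.005206 = 5.41 mmol/kg

DIC = 5.41 mmol/kg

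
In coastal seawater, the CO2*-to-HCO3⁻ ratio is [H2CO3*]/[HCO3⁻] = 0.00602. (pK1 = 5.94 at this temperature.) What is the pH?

From K1 = [H⁺][HCO3⁻]/[H2CO3*]:  pH = pK1 − log₁₀([H2CO3*]/[HCO3⁻])
log₁₀(0.00602) = -2.220
pH = 5.94 − (-2.220) = 8.16

pH = 8.16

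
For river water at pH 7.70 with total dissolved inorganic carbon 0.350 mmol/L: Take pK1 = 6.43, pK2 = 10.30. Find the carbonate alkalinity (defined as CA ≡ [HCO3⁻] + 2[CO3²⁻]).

CA = 0.333 mmol/L

CA = [HCO3⁻] + 2[CO3²⁻] = (α₁ + 2α₂)·DIC
At pH 7.70: [H⁺]/K1 = 10^-1.27 = 0.053703, K2/[H⁺] = 10^-2.60 = 0.0025119
α₁ = 1/(1 + 0.053703 + 0.0025119) = 1/1.0562 = 0.9468; α₂ = α₁·K2/[H⁺] = 0.002378
α₁ + 2α₂ = 0.9515
CA = 0.9515 × 0.350 = 0.333 mmol/L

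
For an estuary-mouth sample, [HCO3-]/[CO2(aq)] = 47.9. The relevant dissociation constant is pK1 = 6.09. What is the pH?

From K1 = [H⁺][HCO3-]/[CO2(aq)]:  pH = pK1 + log₁₀([HCO3-]/[CO2(aq)])
log₁₀(47.9) = +1.680
pH = 6.09 + (+1.680) = 7.77

pH = 7.77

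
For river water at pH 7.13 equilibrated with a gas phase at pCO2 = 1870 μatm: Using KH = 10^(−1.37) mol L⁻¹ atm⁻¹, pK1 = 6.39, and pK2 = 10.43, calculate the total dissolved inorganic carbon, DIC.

DIC = 0.518 mmol/L

[CO2*] = KH · pCO2 = 10^(−1.37) × 1870×10^-6 = 7.977×10^-5 mol/L
α₀ = 1/(1 + K1/[H⁺] + K1K2/[H⁺]²) = 1/(1 + 10^+0.74 + 10^-2.56) = 0.1539
DIC = [CO2*]/α₀ = 7.977×10^-5 / 0.1539 = 0.518 mmol/L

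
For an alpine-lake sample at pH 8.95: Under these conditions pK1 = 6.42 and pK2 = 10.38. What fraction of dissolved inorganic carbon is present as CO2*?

α₀ = 0.00284

α₀ = 1 / (1 + K1/[H⁺] + K1K2/[H⁺]²) = 1 / (1 + 10^+2.53 + 10^+1.10)
   = 1 / (1 + 338.84 + 12.589) = 1/352.43 = 0.002837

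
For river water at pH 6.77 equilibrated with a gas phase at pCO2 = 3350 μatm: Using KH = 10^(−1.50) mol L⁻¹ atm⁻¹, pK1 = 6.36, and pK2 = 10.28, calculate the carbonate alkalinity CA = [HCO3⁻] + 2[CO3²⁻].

CA = 0.272 mmol/L

[CO2*] = KH · pCO2 = 10^(−1.50) × 3350×10^-6 = 1.059×10^-4 mol/L
α₀ = 1/(1 + K1/[H⁺] + K1K2/[H⁺]²) = 1/(1 + 10^+0.41 + 10^-3.10) = 0.2800
DIC = [CO2*]/α₀ = 1.059×10^-4 / 0.2800 = 0.3783 mmol/L
CA = (α₁ + 2α₂)·DIC = (0.7198 + 2×0.0002224) × 0.3783 = 0.272 mmol/L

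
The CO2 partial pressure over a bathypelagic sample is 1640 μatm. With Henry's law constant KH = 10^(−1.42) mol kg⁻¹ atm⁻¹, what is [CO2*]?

[CO2*] = 62.4 μmol/kg

KH = 10^(−1.42) = 3.802×10^-2 mol kg⁻¹ atm⁻¹
[CO2*] = KH · pCO2 = 3.802×10^-2 × 1640×10^-6 atm = 6.24×10^-5 mol/kg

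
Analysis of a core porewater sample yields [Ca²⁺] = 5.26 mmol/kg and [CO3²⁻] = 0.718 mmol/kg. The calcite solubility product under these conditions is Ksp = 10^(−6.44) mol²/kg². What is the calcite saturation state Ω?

Ω = 10.4

Ksp = 10^(−6.44) = 3.631×10^-7
Ω = [Ca²⁺][CO3²⁻]/Ksp = (5.26×10^-3)(0.718×10^-3) / 3.631×10^-7 = 10.4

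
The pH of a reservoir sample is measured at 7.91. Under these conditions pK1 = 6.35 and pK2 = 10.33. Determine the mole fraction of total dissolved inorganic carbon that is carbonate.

α₂ = 1 / (1 + [H⁺]/K2 + [H⁺]²/(K1K2)) = 1 / (1 + 10^+2.42 + 10^+0.86)
   = 1 / (1 + 263.03 + 7.2444) = 1/271.27 = 0.003686

α₂ = 0.00369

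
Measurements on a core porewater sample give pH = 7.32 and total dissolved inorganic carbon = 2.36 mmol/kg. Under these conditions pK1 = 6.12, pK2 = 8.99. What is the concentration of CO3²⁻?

α₂ = 1 / (1 + [H⁺]/K2 + [H⁺]²/(K1K2)) = 1 / (1 + 10^+1.67 + 10^+0.47)
   = 1 / (1 + 46.774 + 2.9512) = 1/50.725 = 0.01971
[CO3²⁻] = α₂ × DIC = 0.01971 × 2.36 = 0.0465 mmol/kg

[CO3²⁻] = 0.0465 mmol/kg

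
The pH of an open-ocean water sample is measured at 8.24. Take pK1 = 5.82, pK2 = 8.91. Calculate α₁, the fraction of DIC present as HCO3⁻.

α₁ = 1 / (1 + [H⁺]/K1 + K2/[H⁺]) = 1 / (1 + 10^-2.42 + 10^-0.67)
   = 1 / (1 + 0.0038019 + 0.21380) = 1/1.2176 = 0.8213

α₁ = 0.821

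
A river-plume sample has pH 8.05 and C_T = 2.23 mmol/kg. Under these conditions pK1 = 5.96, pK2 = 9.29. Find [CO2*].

[CO2*] = 17.0 μmol/kg

α₀ = 1 / (1 + K1/[H⁺] + K1K2/[H⁺]²) = 1 / (1 + 10^+2.09 + 10^+0.85)
   = 1 / (1 + 123.03 + 7.0795) = 1/131.11 = 0.007627
[CO2*] = α₀ × DIC = 0.007627 × 2.23 = 0.0170 mmol/kg = 17.0 μmol/kg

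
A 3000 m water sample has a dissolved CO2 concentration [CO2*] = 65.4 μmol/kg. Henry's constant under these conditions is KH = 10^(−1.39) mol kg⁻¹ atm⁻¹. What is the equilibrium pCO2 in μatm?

KH = 10^(−1.39) = 4.074×10^-2 mol kg⁻¹ atm⁻¹
pCO2 = [CO2*]/KH = 65.4×10^-6 / 4.074×10^-2 = 1.61×10^-3 atm = 1610 μatm

pCO2 = 1610 μatm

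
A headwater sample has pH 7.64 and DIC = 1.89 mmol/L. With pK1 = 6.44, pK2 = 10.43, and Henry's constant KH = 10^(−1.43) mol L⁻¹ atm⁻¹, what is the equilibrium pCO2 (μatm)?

α₀ = 1 / (1 + K1/[H⁺] + K1K2/[H⁺]²) = 1 / (1 + 10^+1.20 + 10^-1.59)
   = 1 / (1 + 15.849 + 0.025704) = 1/16.875 = 0.05926
[CO2*] = α₀ × DIC = 0.05926 × 1.89 = 0.1120 mmol/L
pCO2 = [CO2*]/KH = 1.120×10^-4 / 3.715×10^-2 = 3010 μatm

pCO2 = 3010 μatm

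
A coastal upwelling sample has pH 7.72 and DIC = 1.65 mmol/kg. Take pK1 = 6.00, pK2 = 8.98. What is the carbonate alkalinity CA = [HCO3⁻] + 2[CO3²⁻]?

CA = 1.71 mmol/kg

CA = [HCO3⁻] + 2[CO3²⁻] = (α₁ + 2α₂)·DIC
At pH 7.72: [H⁺]/K1 = 10^-1.72 = 0.019055, K2/[H⁺] = 10^-1.26 = 0.054954
α₁ = 1/(1 + 0.019055 + 0.054954) = 1/1.0740 = 0.9311; α₂ = α₁·K2/[H⁺] = 0.05117
α₁ + 2α₂ = 1.0334
CA = 1.0334 × 1.65 = 1.71 mmol/kg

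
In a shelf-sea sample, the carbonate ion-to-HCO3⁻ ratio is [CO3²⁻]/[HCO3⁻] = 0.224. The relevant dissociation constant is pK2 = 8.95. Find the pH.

pH = 8.30

From K2 = [H⁺][CO3²⁻]/[HCO3⁻]:  pH = pK2 + log₁₀([CO3²⁻]/[HCO3⁻])
log₁₀(0.224) = -0.650
pH = 8.95 + (-0.650) = 8.30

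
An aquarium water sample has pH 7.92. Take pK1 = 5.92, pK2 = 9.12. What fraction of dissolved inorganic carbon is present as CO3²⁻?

α₂ = 0.0588

α₂ = 1 / (1 + [H⁺]/K2 + [H⁺]²/(K1K2)) = 1 / (1 + 10^+1.20 + 10^-0.80)
   = 1 / (1 + 15.849 + 0.15849) = 1/17.007 = 0.05880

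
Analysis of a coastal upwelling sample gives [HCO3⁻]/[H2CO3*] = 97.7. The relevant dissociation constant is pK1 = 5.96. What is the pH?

pH = 7.95

From K1 = [H⁺][HCO3⁻]/[H2CO3*]:  pH = pK1 + log₁₀([HCO3⁻]/[H2CO3*])
log₁₀(97.7) = +1.990
pH = 5.96 + (+1.990) = 7.95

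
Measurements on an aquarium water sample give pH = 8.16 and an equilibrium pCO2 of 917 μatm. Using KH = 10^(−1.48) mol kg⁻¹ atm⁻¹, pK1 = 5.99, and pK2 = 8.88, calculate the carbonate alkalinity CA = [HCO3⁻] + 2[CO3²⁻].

[CO2*] = KH · pCO2 = 10^(−1.48) × 917×10^-6 = 3.036×10^-5 mol/kg
α₀ = 1/(1 + K1/[H⁺] + K1K2/[H⁺]²) = 1/(1 + 10^+2.17 + 10^+1.45) = 0.005647
DIC = [CO2*]/α₀ = 3.036×10^-5 / 0.005647 = 5.377 mmol/kg
CA = (α₁ + 2α₂)·DIC = (0.8352 + 2×0.1591) × 5.377 = 6.20 mmol/kg

CA = 6.20 mmol/kg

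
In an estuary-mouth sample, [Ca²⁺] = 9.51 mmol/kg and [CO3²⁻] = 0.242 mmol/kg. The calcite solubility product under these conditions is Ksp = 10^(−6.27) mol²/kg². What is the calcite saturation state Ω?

Ksp = 10^(−6.27) = 5.370×10^-7
Ω = [Ca²⁺][CO3²⁻]/Ksp = (9.51×10^-3)(0.242×10^-3) / 5.370×10^-7 = 4.29

Ω = 4.29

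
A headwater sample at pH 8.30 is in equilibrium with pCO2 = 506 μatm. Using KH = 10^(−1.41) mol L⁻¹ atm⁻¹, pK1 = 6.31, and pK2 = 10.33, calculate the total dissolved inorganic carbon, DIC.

[CO2*] = KH · pCO2 = 10^(−1.41) × 506×10^-6 = 1.969×10^-5 mol/L
α₀ = 1/(1 + K1/[H⁺] + K1K2/[H⁺]²) = 1/(1 + 10^+1.99 + 10^-0.04) = 0.01004
DIC = [CO2*]/α₀ = 1.969×10^-5 / 0.01004 = 1.96 mmol/L

DIC = 1.96 mmol/L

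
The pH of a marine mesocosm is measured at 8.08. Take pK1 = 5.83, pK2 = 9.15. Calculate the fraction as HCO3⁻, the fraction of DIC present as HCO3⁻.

α₁ = 0.917

α₁ = 1 / (1 + [H⁺]/K1 + K2/[H⁺]) = 1 / (1 + 10^-2.25 + 10^-1.07)
   = 1 / (1 + 0.0056234 + 0.085114) = 1/1.0907 = 0.9168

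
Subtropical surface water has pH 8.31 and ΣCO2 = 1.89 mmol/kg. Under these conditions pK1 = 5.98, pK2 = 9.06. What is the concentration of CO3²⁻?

α₂ = 1 / (1 + [H⁺]/K2 + [H⁺]²/(K1K2)) = 1 / (1 + 10^+0.75 + 10^-1.58)
   = 1 / (1 + 5.6234 + 0.026303) = 1/6.6497 = 0.1504
[CO3²⁻] = α₂ × DIC = 0.1504 × 1.89 = 0.284 mmol/kg

[CO3²⁻] = 0.284 mmol/kg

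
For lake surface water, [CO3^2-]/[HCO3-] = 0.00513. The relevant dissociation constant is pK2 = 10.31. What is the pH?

From K2 = [H⁺][CO3^2-]/[HCO3-]:  pH = pK2 + log₁₀([CO3^2-]/[HCO3-])
log₁₀(0.00513) = -2.290
pH = 10.31 + (-2.290) = 8.02

pH = 8.02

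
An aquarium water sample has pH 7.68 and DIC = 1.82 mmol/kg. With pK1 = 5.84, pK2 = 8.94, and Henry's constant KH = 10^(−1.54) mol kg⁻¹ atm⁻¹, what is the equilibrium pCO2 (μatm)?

α₀ = 1 / (1 + K1/[H⁺] + K1K2/[H⁺]²) = 1 / (1 + 10^+1.84 + 10^+0.58)
   = 1 / (1 + 69.183 + 3.8019) = 1/73.985 = 0.01352
[CO2*] = α₀ × DIC = 0.01352 × 1.82 = 0.02460 mmol/kg
pCO2 = [CO2*]/KH = 2.460×10^-5 / 2.884×10^-2 = 853 μatm

pCO2 = 853 μatm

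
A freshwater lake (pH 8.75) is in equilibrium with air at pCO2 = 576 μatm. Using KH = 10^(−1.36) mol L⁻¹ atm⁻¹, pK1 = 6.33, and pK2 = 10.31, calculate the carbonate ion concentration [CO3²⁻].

[CO3²⁻] = 0.182 mmol/L

[CO2*] = KH · pCO2 = 10^(−1.36) × 576×10^-6 = 2.514×10^-5 mol/L
α₀ = 1/(1 + K1/[H⁺] + K1K2/[H⁺]²) = 1/(1 + 10^+2.42 + 10^+0.86) = 0.003686
DIC = [CO2*]/α₀ = 2.514×10^-5 / 0.003686 = 6.821 mmol/L
[CO3²⁻] = α₂·DIC; α₂ = 0.02671, so [CO3²⁻] = 0.02671 × 6.821 = 0.182 mmol/L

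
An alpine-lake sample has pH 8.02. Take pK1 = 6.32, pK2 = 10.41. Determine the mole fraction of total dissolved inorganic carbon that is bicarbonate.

α₁ = 0.977

α₁ = 1 / (1 + [H⁺]/K1 + K2/[H⁺]) = 1 / (1 + 10^-1.70 + 10^-2.39)
   = 1 / (1 + 0.019953 + 0.0040738) = 1/1.0240 = 0.9765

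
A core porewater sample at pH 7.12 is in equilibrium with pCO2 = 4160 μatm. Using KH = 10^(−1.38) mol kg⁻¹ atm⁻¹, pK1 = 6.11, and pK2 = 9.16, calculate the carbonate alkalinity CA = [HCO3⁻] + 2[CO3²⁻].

CA = 1.81 mmol/kg

[CO2*] = KH · pCO2 = 10^(−1.38) × 4160×10^-6 = 1.734×10^-4 mol/kg
α₀ = 1/(1 + K1/[H⁺] + K1K2/[H⁺]²) = 1/(1 + 10^+1.01 + 10^-1.03) = 0.08829
DIC = [CO2*]/α₀ = 1.734×10^-4 / 0.08829 = 1.964 mmol/kg
CA = (α₁ + 2α₂)·DIC = (0.9035 + 2×0.008240) × 1.964 = 1.81 mmol/kg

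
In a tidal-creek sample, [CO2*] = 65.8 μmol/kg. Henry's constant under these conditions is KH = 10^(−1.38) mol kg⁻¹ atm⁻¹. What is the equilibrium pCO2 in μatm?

KH = 10^(−1.38) = 4.169×10^-2 mol kg⁻¹ atm⁻¹
pCO2 = [CO2*]/KH = 65.8×10^-6 / 4.169×10^-2 = 1.58×10^-3 atm = 1580 μatm

pCO2 = 1580 μatm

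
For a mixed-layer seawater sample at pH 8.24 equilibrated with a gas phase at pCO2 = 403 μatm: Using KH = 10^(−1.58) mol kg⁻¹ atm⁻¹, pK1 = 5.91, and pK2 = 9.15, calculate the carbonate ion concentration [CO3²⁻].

[CO2*] = KH · pCO2 = 10^(−1.58) × 403×10^-6 = 1.060×10^-5 mol/kg
α₀ = 1/(1 + K1/[H⁺] + K1K2/[H⁺]²) = 1/(1 + 10^+2.33 + 10^+1.42) = 0.004148
DIC = [CO2*]/α₀ = 1.060×10^-5 / 0.004148 = 2.556 mmol/kg
[CO3²⁻] = α₂·DIC; α₂ = 0.1091, so [CO3²⁻] = 0.1091 × 2.556 = 0.279 mmol/kg

[CO3²⁻] = 0.279 mmol/kg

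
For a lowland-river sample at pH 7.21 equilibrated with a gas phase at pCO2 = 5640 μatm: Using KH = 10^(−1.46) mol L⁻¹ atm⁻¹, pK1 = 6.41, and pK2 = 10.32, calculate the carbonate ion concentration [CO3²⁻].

[CO3²⁻] = 0.958 μmol/L

[CO2*] = KH · pCO2 = 10^(−1.46) × 5640×10^-6 = 1.956×10^-4 mol/L
α₀ = 1/(1 + K1/[H⁺] + K1K2/[H⁺]²) = 1/(1 + 10^+0.80 + 10^-2.31) = 0.1367
DIC = [CO2*]/α₀ = 1.956×10^-4 / 0.1367 = 1.430 mmol/L
[CO3²⁻] = α₂·DIC; α₂ = 0.0006696, so [CO3²⁻] = 0.0006696 × 1.430 = 0.000958 mmol/L = 0.958 μmol/L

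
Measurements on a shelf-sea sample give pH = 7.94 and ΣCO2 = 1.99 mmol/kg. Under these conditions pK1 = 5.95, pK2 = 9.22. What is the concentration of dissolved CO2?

[CO2*] = 19.2 μmol/kg

α₀ = 1 / (1 + K1/[H⁺] + K1K2/[H⁺]²) = 1 / (1 + 10^+1.99 + 10^+0.71)
   = 1 / (1 + 97.724 + 5.1286) = 1/103.85 = 0.009629
[CO2*] = α₀ × DIC = 0.009629 × 1.99 = 0.0192 mmol/kg = 19.2 μmol/kg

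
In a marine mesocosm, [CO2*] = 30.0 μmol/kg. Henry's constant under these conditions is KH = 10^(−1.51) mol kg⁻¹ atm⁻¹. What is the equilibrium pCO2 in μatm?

KH = 10^(−1.51) = 3.090×10^-2 mol kg⁻¹ atm⁻¹
pCO2 = [CO2*]/KH = 30.0×10^-6 / 3.090×10^-2 = 9.71×10^-4 atm = 971 μatm

pCO2 = 971 μatm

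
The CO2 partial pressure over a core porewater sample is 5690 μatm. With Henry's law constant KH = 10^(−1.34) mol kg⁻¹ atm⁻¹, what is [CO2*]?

[CO2*] = 260 μmol/kg

KH = 10^(−1.34) = 4.571×10^-2 mol kg⁻¹ atm⁻¹
[CO2*] = KH · pCO2 = 4.571×10^-2 × 5690×10^-6 atm = 2.60×10^-4 mol/kg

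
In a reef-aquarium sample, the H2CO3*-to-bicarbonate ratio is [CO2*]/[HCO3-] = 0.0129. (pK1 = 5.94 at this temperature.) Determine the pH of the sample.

pH = 7.83

From K1 = [H⁺][HCO3-]/[CO2*]:  pH = pK1 − log₁₀([CO2*]/[HCO3-])
log₁₀(0.0129) = -1.889
pH = 5.94 − (-1.889) = 7.83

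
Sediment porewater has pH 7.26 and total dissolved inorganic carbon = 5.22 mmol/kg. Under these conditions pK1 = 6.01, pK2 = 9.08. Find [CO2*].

α₀ = 1 / (1 + K1/[H⁺] + K1K2/[H⁺]²) = 1 / (1 + 10^+1.25 + 10^-0.57)
   = 1 / (1 + 17.783 + 0.26915) = 1/19.052 = 0.05249
[CO2*] = α₀ × DIC = 0.05249 × 5.22 = 0.274 mmol/kg

[CO2*] = 0.274 mmol/kg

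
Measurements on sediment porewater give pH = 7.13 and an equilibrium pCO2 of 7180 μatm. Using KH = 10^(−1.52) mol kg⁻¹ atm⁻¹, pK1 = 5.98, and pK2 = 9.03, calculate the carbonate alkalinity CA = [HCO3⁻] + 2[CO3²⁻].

[CO2*] = KH · pCO2 = 10^(−1.52) × 7180×10^-6 = 2.168×10^-4 mol/kg
α₀ = 1/(1 + K1/[H⁺] + K1K2/[H⁺]²) = 1/(1 + 10^+1.15 + 10^-0.75) = 0.06535
DIC = [CO2*]/α₀ = 2.168×10^-4 / 0.06535 = 3.318 mmol/kg
CA = (α₁ + 2α₂)·DIC = (0.9230 + 2×0.01162) × 3.318 = 3.14 mmol/kg

CA = 3.14 mmol/kg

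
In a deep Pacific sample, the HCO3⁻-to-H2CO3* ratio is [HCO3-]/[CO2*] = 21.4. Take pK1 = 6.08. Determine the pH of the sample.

From K1 = [H⁺][HCO3-]/[CO2*]:  pH = pK1 + log₁₀([HCO3-]/[CO2*])
log₁₀(21.4) = +1.330
pH = 6.08 + (+1.330) = 7.41

pH = 7.41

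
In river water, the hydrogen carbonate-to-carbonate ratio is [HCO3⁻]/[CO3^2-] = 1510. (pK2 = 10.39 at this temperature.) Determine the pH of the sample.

From K2 = [H⁺][CO3^2-]/[HCO3⁻]:  pH = pK2 − log₁₀([HCO3⁻]/[CO3^2-])
log₁₀(1510) = +3.179
pH = 10.39 − (+3.179) = 7.21

pH = 7.21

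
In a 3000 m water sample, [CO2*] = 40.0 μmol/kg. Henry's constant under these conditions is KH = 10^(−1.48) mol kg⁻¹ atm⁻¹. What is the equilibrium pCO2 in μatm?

pCO2 = 1210 μatm

KH = 10^(−1.48) = 3.311×10^-2 mol kg⁻¹ atm⁻¹
pCO2 = [CO2*]/KH = 40.0×10^-6 / 3.311×10^-2 = 1.21×10^-3 atm = 1210 μatm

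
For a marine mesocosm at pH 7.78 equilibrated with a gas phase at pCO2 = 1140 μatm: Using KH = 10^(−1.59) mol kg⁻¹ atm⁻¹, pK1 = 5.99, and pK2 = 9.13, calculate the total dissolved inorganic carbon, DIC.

DIC = 1.92 mmol/kg

[CO2*] = KH · pCO2 = 10^(−1.59) × 1140×10^-6 = 2.930×10^-5 mol/kg
α₀ = 1/(1 + K1/[H⁺] + K1K2/[H⁺]²) = 1/(1 + 10^+1.79 + 10^+0.44) = 0.01529
DIC = [CO2*]/α₀ = 2.930×10^-5 / 0.01529 = 1.92 mmol/kg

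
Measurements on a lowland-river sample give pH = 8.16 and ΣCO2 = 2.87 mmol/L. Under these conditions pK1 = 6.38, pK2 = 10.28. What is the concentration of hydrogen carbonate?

[HCO3⁻] = 2.80 mmol/L

α₁ = 1 / (1 + [H⁺]/K1 + K2/[H⁺]) = 1 / (1 + 10^-1.78 + 10^-2.12)
   = 1 / (1 + 0.016596 + 0.0075858) = 1/1.0242 = 0.9764
[HCO3⁻] = α₁ × DIC = 0.9764 × 2.87 = 2.80 mmol/L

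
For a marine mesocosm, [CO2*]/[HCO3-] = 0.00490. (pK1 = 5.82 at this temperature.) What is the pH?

pH = 8.13

From K1 = [H⁺][HCO3-]/[CO2*]:  pH = pK1 − log₁₀([CO2*]/[HCO3-])
log₁₀(0.00490) = -2.310
pH = 5.82 − (-2.310) = 8.13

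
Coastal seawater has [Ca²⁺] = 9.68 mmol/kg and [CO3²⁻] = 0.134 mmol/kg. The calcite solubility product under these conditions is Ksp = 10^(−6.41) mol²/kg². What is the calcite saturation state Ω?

Ksp = 10^(−6.41) = 3.890×10^-7
Ω = [Ca²⁺][CO3²⁻]/Ksp = (9.68×10^-3)(0.134×10^-3) / 3.890×10^-7 = 3.33

Ω = 3.33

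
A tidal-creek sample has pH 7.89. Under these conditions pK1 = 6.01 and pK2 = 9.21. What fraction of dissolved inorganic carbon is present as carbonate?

α₂ = 0.0451

α₂ = 1 / (1 + [H⁺]/K2 + [H⁺]²/(K1K2)) = 1 / (1 + 10^+1.32 + 10^-0.56)
   = 1 / (1 + 20.893 + 0.27542) = 1/22.168 = 0.04511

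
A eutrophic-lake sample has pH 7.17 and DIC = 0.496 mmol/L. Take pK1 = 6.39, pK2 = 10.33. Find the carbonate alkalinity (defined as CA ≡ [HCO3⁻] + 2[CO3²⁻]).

CA = [HCO3⁻] + 2[CO3²⁻] = (α₁ + 2α₂)·DIC
At pH 7.17: [H⁺]/K1 = 10^-0.78 = 0.16596, K2/[H⁺] = 10^-3.16 = 0.00069183
α₁ = 1/(1 + 0.16596 + 0.00069183) = 1/1.1667 = 0.8572; α₂ = α₁·K2/[H⁺] = 0.0005930
α₁ + 2α₂ = 0.8583
CA = 0.8583 × 0.496 = 0.426 mmol/L

CA = 0.426 mmol/L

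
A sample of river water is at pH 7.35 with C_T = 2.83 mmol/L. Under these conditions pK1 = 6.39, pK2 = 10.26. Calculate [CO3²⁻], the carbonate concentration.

α₂ = 1 / (1 + [H⁺]/K2 + [H⁺]²/(K1K2)) = 1 / (1 + 10^+2.91 + 10^+1.95)
   = 1 / (1 + 812.83 + 89.125) = 1/902.96 = 0.001107
[CO3²⁻] = α₂ × DIC = 0.001107 × 2.83 = 0.00313 mmol/L = 3.13 μmol/L

[CO3²⁻] = 3.13 μmol/L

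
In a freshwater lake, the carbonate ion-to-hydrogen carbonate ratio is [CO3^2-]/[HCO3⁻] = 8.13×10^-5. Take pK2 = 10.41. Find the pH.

From K2 = [H⁺][CO3^2-]/[HCO3⁻]:  pH = pK2 + log₁₀([CO3^2-]/[HCO3⁻])
log₁₀(8.13×10^-5) = -4.090
pH = 10.41 + (-4.090) = 6.32

pH = 6.32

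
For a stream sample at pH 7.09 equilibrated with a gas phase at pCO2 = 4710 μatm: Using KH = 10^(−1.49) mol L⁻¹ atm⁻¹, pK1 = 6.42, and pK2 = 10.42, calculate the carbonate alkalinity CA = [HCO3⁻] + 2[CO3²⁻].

CA = 0.714 mmol/L

[CO2*] = KH · pCO2 = 10^(−1.49) × 4710×10^-6 = 1.524×10^-4 mol/L
α₀ = 1/(1 + K1/[H⁺] + K1K2/[H⁺]²) = 1/(1 + 10^+0.67 + 10^-2.66) = 0.1761
DIC = [CO2*]/α₀ = 1.524×10^-4 / 0.1761 = 0.8656 mmol/L
CA = (α₁ + 2α₂)·DIC = (0.8235 + 2×0.0003852) × 0.8656 = 0.714 mmol/L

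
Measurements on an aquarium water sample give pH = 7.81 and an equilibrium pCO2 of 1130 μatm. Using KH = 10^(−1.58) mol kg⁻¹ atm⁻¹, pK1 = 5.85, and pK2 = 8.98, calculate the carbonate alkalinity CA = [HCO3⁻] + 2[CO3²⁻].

[CO2*] = KH · pCO2 = 10^(−1.58) × 1130×10^-6 = 2.972×10^-5 mol/kg
α₀ = 1/(1 + K1/[H⁺] + K1K2/[H⁺]²) = 1/(1 + 10^+1.96 + 10^+0.79) = 0.01017
DIC = [CO2*]/α₀ = 2.972×10^-5 / 0.01017 = 2.924 mmol/kg
CA = (α₁ + 2α₂)·DIC = (0.9272 + 2×0.06268) × 2.924 = 3.08 mmol/kg

CA = 3.08 mmol/kg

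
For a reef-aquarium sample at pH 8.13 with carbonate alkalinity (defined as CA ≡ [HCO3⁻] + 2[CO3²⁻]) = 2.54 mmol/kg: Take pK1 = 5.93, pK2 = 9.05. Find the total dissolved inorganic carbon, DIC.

CA = [HCO3⁻] + 2[CO3²⁻] = (α₁ + 2α₂)·DIC
At pH 8.13: [H⁺]/K1 = 10^-2.20 = 0.0063096, K2/[H⁺] = 10^-0.92 = 0.12023
α₁ = 1/(1 + 0.0063096 + 0.12023) = 1/1.1265 = 0.8877; α₂ = α₁·K2/[H⁺] = 0.1067
α₁ + 2α₂ = 1.1011
DIC = CA / (α₁ + 2α₂) = 2.54 / 1.1011 = 2.31 mmol/kg

DIC = 2.31 mmol/kg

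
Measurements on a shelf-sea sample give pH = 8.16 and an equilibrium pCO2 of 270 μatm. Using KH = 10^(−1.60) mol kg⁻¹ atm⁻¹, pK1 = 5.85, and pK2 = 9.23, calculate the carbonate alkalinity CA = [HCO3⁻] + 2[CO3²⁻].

[CO2*] = KH · pCO2 = 10^(−1.60) × 270×10^-6 = 6.782×10^-6 mol/kg
α₀ = 1/(1 + K1/[H⁺] + K1K2/[H⁺]²) = 1/(1 + 10^+2.31 + 10^+1.24) = 0.004493
DIC = [CO2*]/α₀ = 6.782×10^-6 / 0.004493 = 1.509 mmol/kg
CA = (α₁ + 2α₂)·DIC = (0.9174 + 2×0.07809) × 1.509 = 1.62 mmol/kg

CA = 1.62 mmol/kg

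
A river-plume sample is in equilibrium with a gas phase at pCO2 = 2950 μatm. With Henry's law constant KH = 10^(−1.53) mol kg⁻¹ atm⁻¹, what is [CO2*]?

KH = 10^(−1.53) = 2.951×10^-2 mol kg⁻¹ atm⁻¹
[CO2*] = KH · pCO2 = 2.951×10^-2 × 2950×10^-6 atm = 8.71×10^-5 mol/kg

[CO2*] = 87.1 μmol/kg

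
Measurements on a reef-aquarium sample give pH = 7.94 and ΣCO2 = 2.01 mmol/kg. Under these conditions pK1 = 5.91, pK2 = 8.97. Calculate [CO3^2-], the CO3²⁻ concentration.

α₂ = 1 / (1 + [H⁺]/K2 + [H⁺]²/(K1K2)) = 1 / (1 + 10^+1.03 + 10^-1.00)
   = 1 / (1 + 10.715 + 0.10000) = 1/11.815 = 0.08464
[CO3²⁻] = α₂ × DIC = 0.08464 × 2.01 = 0.170 mmol/kg

[CO3²⁻] = 0.170 mmol/kg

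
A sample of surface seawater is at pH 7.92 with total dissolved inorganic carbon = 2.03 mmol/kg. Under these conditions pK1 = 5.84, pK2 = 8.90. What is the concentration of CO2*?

α₀ = 1 / (1 + K1/[H⁺] + K1K2/[H⁺]²) = 1 / (1 + 10^+2.08 + 10^+1.10)
   = 1 / (1 + 120.23 + 12.589) = 1/133.82 = 0.007473
[CO2*] = α₀ × DIC = 0.007473 × 2.03 = 0.0152 mmol/kg = 15.2 μmol/kg

[CO2*] = 15.2 μmol/kg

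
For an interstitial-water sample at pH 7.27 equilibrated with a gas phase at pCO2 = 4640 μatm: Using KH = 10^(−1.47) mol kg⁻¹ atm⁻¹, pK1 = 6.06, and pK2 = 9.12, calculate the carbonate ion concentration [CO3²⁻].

[CO3²⁻] = 0.0360 mmol/kg

[CO2*] = KH · pCO2 = 10^(−1.47) × 4640×10^-6 = 1.572×10^-4 mol/kg
α₀ = 1/(1 + K1/[H⁺] + K1K2/[H⁺]²) = 1/(1 + 10^+1.21 + 10^-0.64) = 0.05732
DIC = [CO2*]/α₀ = 1.572×10^-4 / 0.05732 = 2.743 mmol/kg
[CO3²⁻] = α₂·DIC; α₂ = 0.01313, so [CO3²⁻] = 0.01313 × 2.743 = 0.0360 mmol/kg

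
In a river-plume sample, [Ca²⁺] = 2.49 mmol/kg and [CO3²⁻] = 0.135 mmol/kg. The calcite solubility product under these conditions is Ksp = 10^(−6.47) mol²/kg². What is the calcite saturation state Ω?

Ksp = 10^(−6.47) = 3.388×10^-7
Ω = [Ca²⁺][CO3²⁻]/Ksp = (2.49×10^-3)(0.135×10^-3) / 3.388×10^-7 = 0.992

Ω = 0.992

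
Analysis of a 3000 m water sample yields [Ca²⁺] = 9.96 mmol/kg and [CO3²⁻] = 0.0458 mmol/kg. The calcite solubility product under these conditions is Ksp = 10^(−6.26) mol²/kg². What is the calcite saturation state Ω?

Ksp = 10^(−6.26) = 5.495×10^-7
Ω = [Ca²⁺][CO3²⁻]/Ksp = (9.96×10^-3)(0.0458×10^-3) / 5.495×10^-7 = 0.830

Ω = 0.830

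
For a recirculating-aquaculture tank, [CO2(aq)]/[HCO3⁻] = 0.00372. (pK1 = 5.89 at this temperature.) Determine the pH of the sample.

pH = 8.32

From K1 = [H⁺][HCO3⁻]/[CO2(aq)]:  pH = pK1 − log₁₀([CO2(aq)]/[HCO3⁻])
log₁₀(0.00372) = -2.429
pH = 5.89 − (-2.429) = 8.32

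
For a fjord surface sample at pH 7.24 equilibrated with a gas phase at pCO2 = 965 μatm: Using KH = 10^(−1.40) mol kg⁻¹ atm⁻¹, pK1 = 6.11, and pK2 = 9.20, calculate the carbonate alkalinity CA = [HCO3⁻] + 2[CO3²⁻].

CA = 0.530 mmol/kg

[CO2*] = KH · pCO2 = 10^(−1.40) × 965×10^-6 = 3.842×10^-5 mol/kg
α₀ = 1/(1 + K1/[H⁺] + K1K2/[H⁺]²) = 1/(1 + 10^+1.13 + 10^-0.83) = 0.06832
DIC = [CO2*]/α₀ = 3.842×10^-5 / 0.06832 = 0.5623 mmol/kg
CA = (α₁ + 2α₂)·DIC = (0.9216 + 2×0.01010) × 0.5623 = 0.530 mmol/kg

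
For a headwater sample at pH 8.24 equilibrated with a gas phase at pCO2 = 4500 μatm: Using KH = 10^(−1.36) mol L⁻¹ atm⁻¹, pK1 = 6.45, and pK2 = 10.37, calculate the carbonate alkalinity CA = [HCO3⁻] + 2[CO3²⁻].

[CO2*] = KH · pCO2 = 10^(−1.36) × 4500×10^-6 = 1.964×10^-4 mol/L
α₀ = 1/(1 + K1/[H⁺] + K1K2/[H⁺]²) = 1/(1 + 10^+1.79 + 10^-0.34) = 0.01584
DIC = [CO2*]/α₀ = 1.964×10^-4 / 0.01584 = 12.40 mmol/L
CA = (α₁ + 2α₂)·DIC = (0.9769 + 2×0.007242) × 12.40 = 12.3 mmol/L

CA = 12.3 mmol/L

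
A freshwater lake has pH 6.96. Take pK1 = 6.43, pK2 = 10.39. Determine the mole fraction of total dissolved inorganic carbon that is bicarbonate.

α₁ = 0.772

α₁ = 1 / (1 + [H⁺]/K1 + K2/[H⁺]) = 1 / (1 + 10^-0.53 + 10^-3.43)
   = 1 / (1 + 0.29512 + 0.00037154) = 1/1.2955 = 0.7719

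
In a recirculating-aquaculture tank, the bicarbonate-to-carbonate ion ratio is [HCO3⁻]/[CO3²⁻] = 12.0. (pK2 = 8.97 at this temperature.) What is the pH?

From K2 = [H⁺][CO3²⁻]/[HCO3⁻]:  pH = pK2 − log₁₀([HCO3⁻]/[CO3²⁻])
log₁₀(12.0) = +1.079
pH = 8.97 − (+1.079) = 7.89

pH = 7.89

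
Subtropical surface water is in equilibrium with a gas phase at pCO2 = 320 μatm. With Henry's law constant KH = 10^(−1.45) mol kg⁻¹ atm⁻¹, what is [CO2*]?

[CO2*] = 11.4 μmol/kg

KH = 10^(−1.45) = 3.548×10^-2 mol kg⁻¹ atm⁻¹
[CO2*] = KH · pCO2 = 3.548×10^-2 × 320×10^-6 atm = 1.14×10^-5 mol/kg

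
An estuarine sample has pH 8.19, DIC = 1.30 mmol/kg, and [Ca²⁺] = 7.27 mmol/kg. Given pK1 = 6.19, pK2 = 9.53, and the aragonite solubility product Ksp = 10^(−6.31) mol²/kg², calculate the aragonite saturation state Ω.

α₂ = 1 / (1 + [H⁺]/K2 + [H⁺]²/(K1K2)) = 1 / (1 + 10^+1.34 + 10^-0.66)
   = 1 / (1 + 21.878 + 0.21878) = 1/23.096 = 0.04330
[CO3²⁻] = α₂ × DIC = 0.04330 × 1.30 = 0.05629 mmol/kg
Ksp = 10^(−6.31) = 4.898×10^-7
Ω = [Ca²⁺][CO3²⁻]/Ksp = (7.27×10^-3)(5.629×10^-5) / 4.898×10^-7 = 0.835

Ω = 0.835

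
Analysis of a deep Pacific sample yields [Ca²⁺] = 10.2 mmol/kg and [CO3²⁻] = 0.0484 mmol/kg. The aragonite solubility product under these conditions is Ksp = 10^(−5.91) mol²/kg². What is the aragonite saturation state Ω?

Ksp = 10^(−5.91) = 1.230×10^-6
Ω = [Ca²⁺][CO3²⁻]/Ksp = (10.2×10^-3)(0.0484×10^-3) / 1.230×10^-6 = 0.401

Ω = 0.401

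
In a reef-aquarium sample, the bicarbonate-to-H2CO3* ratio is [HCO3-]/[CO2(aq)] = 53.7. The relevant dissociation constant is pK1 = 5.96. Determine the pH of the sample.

From K1 = [H⁺][HCO3-]/[CO2(aq)]:  pH = pK1 + log₁₀([HCO3-]/[CO2(aq)])
log₁₀(53.7) = +1.730
pH = 5.96 + (+1.730) = 7.69

pH = 7.69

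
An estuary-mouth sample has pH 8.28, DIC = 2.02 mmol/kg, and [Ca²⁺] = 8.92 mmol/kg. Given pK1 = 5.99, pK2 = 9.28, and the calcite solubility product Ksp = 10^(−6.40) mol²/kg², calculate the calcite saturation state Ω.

α₂ = 1 / (1 + [H⁺]/K2 + [H⁺]²/(K1K2)) = 1 / (1 + 10^+1.00 + 10^-1.29)
   = 1 / (1 + 10.000 + 0.051286) = 1/11.051 = 0.09049
[CO3²⁻] = α₂ × DIC = 0.09049 × 2.02 = 0.1828 mmol/kg
Ksp = 10^(−6.40) = 3.981×10^-7
Ω = [Ca²⁺][CO3²⁻]/Ksp = (8.92×10^-3)(1.828×10^-4) / 3.981×10^-7 = 4.10

Ω = 4.10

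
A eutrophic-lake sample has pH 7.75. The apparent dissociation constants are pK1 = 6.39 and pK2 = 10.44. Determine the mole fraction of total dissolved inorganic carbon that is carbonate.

α₂ = 1 / (1 + [H⁺]/K2 + [H⁺]²/(K1K2)) = 1 / (1 + 10^+2.69 + 10^+1.33)
   = 1 / (1 + 489.78 + 21.380) = 1/512.16 = 0.001953

α₂ = 0.00195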